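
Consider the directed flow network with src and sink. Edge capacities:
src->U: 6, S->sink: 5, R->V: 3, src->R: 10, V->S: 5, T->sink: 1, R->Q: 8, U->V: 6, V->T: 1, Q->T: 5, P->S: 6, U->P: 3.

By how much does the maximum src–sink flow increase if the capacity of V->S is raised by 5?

Original max flow = 6.
Edge V->S does not cross the min cut (source side {P, Q, R, S, T, U, V, src}), so extra capacity there cannot help.
New max flow = 6. Increase = 0.

0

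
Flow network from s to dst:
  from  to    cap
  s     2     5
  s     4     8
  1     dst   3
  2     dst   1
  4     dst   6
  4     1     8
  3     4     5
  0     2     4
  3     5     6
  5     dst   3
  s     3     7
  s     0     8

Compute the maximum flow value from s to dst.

Augment s→2→dst: bottleneck 1. Total 1.
Augment s→4→dst: bottleneck 6. Total 7.
Augment s→3→5→dst: bottleneck 3. Total 10.
Augment s→4→1→dst: bottleneck 2. Total 12.
Augment s→3→4→1→dst: bottleneck 1. Total 13.
No augmenting path remains in the residual graph.

13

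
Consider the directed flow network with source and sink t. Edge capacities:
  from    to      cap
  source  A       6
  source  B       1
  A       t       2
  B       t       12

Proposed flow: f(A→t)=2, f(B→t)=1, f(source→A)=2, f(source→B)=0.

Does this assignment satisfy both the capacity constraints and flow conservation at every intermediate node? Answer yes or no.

Conservation fails at B: inflow 0 ≠ outflow 1.

No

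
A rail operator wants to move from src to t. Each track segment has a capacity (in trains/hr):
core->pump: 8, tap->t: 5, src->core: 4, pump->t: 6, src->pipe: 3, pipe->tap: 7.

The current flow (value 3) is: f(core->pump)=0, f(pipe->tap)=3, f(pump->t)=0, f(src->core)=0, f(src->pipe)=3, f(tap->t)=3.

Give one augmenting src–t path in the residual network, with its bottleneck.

src->core->pump->t, bottleneck 4

Residual along src->core->pump->t: src->core: 4, core->pump: 8, pump->t: 6.
Bottleneck = min = 4.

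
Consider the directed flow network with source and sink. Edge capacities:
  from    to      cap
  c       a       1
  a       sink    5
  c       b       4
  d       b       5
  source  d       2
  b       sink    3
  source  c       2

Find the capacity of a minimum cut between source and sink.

4

Max flow = 4 (via 3 augmenting paths).
In the residual at optimum, the set reachable from source is {source}.
Cut edges: source->c (cap 2), source->d (cap 2). Sum = 4.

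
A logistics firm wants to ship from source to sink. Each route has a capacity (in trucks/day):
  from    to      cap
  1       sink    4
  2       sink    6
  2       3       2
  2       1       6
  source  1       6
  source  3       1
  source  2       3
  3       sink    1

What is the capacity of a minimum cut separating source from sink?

8

Max flow = 8 (via 3 augmenting paths).
In the residual at optimum, the set reachable from source is {1, source}.
Cut edges: source→2 (cap 3), source→3 (cap 1), 1→sink (cap 4). Sum = 8.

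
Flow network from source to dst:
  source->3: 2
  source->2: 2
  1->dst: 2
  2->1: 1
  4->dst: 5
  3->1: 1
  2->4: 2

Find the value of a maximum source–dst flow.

3

Augment source->2->4->dst: bottleneck 2. Total 2.
Augment source->3->1->dst: bottleneck 1. Total 3.
No augmenting path remains in the residual graph.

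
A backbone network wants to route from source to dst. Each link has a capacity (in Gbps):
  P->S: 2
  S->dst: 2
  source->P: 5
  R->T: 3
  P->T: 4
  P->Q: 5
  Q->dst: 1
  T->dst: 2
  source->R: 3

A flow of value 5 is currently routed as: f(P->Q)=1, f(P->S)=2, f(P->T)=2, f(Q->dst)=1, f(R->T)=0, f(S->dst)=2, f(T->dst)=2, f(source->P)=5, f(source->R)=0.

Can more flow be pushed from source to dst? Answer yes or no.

No

Residual reachable from source: {P, Q, R, T, source}; dst is not reachable.
Saturated cut: P->S, T->dst, Q->dst with total capacity 5 = current flow value. Flow is maximum.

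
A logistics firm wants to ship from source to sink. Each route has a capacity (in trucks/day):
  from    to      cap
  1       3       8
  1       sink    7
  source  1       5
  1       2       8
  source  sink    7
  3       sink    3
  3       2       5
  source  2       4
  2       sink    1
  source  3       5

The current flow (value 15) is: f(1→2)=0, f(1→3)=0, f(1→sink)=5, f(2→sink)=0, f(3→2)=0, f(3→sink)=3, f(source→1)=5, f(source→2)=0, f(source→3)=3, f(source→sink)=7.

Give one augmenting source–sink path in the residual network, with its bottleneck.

Residual along source→2→sink: source→2: 4, 2→sink: 1.
Bottleneck = min = 1.

source→2→sink, bottleneck 1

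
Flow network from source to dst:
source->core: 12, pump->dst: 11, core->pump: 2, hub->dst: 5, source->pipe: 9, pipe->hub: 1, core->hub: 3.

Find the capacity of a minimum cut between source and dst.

Max flow = 6 (via 3 augmenting paths).
In the residual at optimum, the set reachable from source is {core, pipe, source}.
Cut edges: core->pump (cap 2), core->hub (cap 3), pipe->hub (cap 1). Sum = 6.

6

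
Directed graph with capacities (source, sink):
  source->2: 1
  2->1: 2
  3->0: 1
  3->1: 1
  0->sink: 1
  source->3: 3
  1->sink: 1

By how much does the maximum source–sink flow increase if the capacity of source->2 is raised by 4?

Original max flow = 2.
Edge source->2 does not cross the min cut (source side {1, 2, 3, source}), so extra capacity there cannot help.
New max flow = 2. Increase = 0.

0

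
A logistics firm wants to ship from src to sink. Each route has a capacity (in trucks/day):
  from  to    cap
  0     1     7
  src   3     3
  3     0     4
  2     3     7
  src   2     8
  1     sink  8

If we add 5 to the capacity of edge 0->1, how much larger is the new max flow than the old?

Original max flow = 4.
Edge 0->1 does not cross the min cut (source side {2, 3, src}), so extra capacity there cannot help.
New max flow = 4. Increase = 0.

0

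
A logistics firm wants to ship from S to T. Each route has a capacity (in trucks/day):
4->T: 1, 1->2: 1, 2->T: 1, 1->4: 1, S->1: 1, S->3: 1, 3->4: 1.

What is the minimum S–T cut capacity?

2

Max flow = 2 (via 2 augmenting paths).
In the residual at optimum, the set reachable from S is {S}.
Cut edges: S->1 (cap 1), S->3 (cap 1). Sum = 2.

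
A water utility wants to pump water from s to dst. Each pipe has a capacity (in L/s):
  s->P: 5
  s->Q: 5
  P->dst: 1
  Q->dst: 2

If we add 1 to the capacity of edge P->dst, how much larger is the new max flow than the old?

Original max flow = 3.
After raising cap(P->dst), augmenting paths through that edge carry 1 more unit.
New max flow = 4. Increase = 1.

1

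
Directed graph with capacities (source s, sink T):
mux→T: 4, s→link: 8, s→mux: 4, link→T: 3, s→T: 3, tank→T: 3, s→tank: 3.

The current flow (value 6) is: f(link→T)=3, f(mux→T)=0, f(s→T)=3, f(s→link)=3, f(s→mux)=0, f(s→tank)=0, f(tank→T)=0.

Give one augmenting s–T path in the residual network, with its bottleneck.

Residual along s→mux→T: s→mux: 4, mux→T: 4.
Bottleneck = min = 4.

s→mux→T, bottleneck 4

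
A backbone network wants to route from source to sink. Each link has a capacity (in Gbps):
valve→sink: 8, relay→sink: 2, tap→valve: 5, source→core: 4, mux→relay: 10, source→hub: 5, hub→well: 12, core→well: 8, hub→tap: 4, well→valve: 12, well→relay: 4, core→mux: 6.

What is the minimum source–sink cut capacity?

Max flow = 9 (via 3 augmenting paths).
In the residual at optimum, the set reachable from source is {source}.
Cut edges: source→core (cap 4), source→hub (cap 5). Sum = 9.

9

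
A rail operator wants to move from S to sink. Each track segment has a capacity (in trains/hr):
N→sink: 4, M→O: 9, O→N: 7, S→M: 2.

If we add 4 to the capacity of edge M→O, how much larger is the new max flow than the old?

0

Original max flow = 2.
Edge M→O does not cross the min cut (source side {S}), so extra capacity there cannot help.
New max flow = 2. Increase = 0.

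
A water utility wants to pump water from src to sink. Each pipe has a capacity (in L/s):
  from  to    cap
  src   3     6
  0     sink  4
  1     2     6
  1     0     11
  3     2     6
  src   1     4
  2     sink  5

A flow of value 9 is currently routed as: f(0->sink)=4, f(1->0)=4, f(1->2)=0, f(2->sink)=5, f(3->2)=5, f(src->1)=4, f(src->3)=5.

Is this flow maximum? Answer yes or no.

Residual reachable from src: {2, 3, src}; sink is not reachable.
Saturated cut: src->1, 2->sink with total capacity 9 = current flow value. Flow is maximum.

Yes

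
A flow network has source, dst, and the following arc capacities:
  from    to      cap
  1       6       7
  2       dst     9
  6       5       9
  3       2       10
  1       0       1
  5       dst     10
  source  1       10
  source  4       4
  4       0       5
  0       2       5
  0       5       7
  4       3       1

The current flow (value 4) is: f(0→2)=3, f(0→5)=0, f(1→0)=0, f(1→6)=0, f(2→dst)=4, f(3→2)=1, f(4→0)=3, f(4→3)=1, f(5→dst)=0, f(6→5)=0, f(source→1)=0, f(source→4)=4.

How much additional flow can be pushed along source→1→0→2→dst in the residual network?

Residual capacities along the path: source→1: 10, 1→0: 1, 0→2: 2, 2→dst: 5.
Minimum is 1.

1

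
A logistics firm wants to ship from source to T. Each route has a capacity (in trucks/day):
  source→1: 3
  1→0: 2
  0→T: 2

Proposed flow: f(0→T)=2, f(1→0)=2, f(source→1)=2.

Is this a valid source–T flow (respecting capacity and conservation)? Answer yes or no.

Every edge has 0 ≤ f(e) ≤ cap(e).
At each intermediate node, inflow equals outflow.

Yes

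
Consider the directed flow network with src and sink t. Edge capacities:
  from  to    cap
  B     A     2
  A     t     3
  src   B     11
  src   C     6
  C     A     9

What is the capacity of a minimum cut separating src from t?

Max flow = 3 (via 1 augmenting path).
In the residual at optimum, the set reachable from src is {A, B, C, src}.
Cut edges: A→t (cap 3). Sum = 3.

3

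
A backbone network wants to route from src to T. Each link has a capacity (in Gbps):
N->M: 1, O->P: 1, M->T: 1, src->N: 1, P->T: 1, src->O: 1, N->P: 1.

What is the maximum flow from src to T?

2

Augment src->N->M->T: bottleneck 1. Total 1.
Augment src->O->P->T: bottleneck 1. Total 2.
No augmenting path remains in the residual graph.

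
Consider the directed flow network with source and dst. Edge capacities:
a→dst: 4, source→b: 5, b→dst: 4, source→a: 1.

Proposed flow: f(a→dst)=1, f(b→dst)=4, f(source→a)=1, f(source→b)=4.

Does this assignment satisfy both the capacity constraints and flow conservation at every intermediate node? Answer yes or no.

Yes

Every edge has 0 ≤ f(e) ≤ cap(e).
At each intermediate node, inflow equals outflow.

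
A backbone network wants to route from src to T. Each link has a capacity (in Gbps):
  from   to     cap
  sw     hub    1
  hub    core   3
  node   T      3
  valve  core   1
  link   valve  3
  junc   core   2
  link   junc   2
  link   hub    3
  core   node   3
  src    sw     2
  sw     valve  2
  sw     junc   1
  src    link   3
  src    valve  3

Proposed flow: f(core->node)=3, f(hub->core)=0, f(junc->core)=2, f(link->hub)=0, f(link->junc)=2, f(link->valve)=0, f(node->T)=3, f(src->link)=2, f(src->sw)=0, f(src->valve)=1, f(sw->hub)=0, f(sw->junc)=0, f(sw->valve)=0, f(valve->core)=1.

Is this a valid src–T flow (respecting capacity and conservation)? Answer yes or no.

Every edge has 0 ≤ f(e) ≤ cap(e).
At each intermediate node, inflow equals outflow.

Yes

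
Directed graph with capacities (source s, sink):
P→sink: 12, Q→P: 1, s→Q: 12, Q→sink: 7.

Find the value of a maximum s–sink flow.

Augment s→Q→sink: bottleneck 7. Total 7.
Augment s→Q→P→sink: bottleneck 1. Total 8.
No augmenting path remains in the residual graph.

8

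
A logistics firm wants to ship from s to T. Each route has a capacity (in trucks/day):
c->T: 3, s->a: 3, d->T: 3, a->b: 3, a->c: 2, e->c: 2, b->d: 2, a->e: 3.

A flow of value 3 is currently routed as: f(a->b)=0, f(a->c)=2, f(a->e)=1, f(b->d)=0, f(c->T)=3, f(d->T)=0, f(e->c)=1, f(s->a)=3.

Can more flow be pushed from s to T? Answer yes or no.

Residual reachable from s: {s}; T is not reachable.
Saturated cut: s->a with total capacity 3 = current flow value. Flow is maximum.

No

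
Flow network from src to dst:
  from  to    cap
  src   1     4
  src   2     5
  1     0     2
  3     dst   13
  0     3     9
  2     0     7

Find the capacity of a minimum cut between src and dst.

7

Max flow = 7 (via 2 augmenting paths).
In the residual at optimum, the set reachable from src is {1, src}.
Cut edges: src->2 (cap 5), 1->0 (cap 2). Sum = 7.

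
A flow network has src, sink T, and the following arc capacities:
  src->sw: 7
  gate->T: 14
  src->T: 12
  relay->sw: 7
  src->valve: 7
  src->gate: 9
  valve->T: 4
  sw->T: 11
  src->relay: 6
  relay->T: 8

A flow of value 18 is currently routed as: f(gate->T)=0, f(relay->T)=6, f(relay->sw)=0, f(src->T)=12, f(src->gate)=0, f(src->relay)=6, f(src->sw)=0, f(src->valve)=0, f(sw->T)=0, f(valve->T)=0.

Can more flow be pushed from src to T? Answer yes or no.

Residual path src->sw->T has bottleneck 7 > 0.
Pushing 7 along it raises the flow to 25, so the given flow is not maximum.

Yes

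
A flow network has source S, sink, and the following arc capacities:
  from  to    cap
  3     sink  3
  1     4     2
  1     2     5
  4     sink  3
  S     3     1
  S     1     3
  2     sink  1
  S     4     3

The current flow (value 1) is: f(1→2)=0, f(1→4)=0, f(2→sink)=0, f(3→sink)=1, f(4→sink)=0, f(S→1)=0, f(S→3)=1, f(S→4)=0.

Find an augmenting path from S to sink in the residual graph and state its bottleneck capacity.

Residual along S→4→sink: S→4: 3, 4→sink: 3.
Bottleneck = min = 3.

S→4→sink, bottleneck 3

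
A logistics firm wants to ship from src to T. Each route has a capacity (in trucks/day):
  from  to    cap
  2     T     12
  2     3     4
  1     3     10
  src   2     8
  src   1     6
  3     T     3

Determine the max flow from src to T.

11

Augment src->2->T: bottleneck 8. Total 8.
Augment src->1->3->T: bottleneck 3. Total 11.
No augmenting path remains in the residual graph.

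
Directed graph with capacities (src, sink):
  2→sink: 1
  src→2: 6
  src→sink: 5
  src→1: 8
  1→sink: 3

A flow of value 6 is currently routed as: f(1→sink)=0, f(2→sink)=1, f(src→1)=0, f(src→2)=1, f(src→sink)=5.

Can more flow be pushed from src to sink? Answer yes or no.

Yes

Residual path src→1→sink has bottleneck 3 > 0.
Pushing 3 along it raises the flow to 9, so the given flow is not maximum.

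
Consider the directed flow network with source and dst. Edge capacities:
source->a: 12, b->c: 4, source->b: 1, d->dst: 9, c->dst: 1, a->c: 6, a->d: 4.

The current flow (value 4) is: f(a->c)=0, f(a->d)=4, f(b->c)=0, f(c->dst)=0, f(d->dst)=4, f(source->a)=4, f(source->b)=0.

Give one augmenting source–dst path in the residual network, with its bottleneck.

Residual along source->a->c->dst: source->a: 8, a->c: 6, c->dst: 1.
Bottleneck = min = 1.

source->a->c->dst, bottleneck 1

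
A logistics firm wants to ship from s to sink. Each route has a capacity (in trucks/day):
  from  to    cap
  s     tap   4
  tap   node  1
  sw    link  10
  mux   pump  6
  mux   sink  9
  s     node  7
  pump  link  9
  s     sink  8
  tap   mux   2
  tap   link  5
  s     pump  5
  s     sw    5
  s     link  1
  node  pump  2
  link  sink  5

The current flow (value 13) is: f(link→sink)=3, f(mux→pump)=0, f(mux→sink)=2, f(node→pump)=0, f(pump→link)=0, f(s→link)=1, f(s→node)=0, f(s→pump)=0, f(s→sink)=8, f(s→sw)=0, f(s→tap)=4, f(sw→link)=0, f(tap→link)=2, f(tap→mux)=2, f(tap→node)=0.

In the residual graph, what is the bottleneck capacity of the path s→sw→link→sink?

Residual capacities along the path: s→sw: 5, sw→link: 10, link→sink: 2.
Minimum is 2.

2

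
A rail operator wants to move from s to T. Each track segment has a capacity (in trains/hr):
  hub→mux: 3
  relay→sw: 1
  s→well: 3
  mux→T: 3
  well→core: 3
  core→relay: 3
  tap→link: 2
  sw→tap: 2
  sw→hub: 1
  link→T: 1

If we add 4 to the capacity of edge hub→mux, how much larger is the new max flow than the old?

0

Original max flow = 1.
Edge hub→mux does not cross the min cut (source side {core, relay, s, well}), so extra capacity there cannot help.
New max flow = 1. Increase = 0.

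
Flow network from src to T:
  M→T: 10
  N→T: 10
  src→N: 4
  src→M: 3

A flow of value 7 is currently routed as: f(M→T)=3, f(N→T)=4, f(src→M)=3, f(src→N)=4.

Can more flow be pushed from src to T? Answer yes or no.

No

Residual reachable from src: {src}; T is not reachable.
Saturated cut: src→M, src→N with total capacity 7 = current flow value. Flow is maximum.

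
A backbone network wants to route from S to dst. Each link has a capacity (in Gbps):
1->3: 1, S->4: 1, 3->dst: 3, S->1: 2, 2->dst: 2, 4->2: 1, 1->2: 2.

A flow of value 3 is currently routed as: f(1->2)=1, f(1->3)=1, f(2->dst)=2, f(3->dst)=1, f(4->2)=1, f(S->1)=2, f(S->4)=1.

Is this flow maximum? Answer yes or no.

Residual reachable from S: {S}; dst is not reachable.
Saturated cut: S->1, S->4 with total capacity 3 = current flow value. Flow is maximum.

Yes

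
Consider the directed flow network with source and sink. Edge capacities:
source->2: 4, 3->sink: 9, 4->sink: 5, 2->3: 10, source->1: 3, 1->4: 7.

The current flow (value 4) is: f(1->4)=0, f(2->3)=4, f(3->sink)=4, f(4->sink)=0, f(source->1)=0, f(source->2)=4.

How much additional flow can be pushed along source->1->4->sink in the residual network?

Residual capacities along the path: source->1: 3, 1->4: 7, 4->sink: 5.
Minimum is 3.

3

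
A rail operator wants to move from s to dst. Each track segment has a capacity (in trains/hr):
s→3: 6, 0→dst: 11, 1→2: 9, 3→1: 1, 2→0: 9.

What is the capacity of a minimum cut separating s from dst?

Max flow = 1 (via 1 augmenting path).
In the residual at optimum, the set reachable from s is {3, s}.
Cut edges: 3→1 (cap 1). Sum = 1.

1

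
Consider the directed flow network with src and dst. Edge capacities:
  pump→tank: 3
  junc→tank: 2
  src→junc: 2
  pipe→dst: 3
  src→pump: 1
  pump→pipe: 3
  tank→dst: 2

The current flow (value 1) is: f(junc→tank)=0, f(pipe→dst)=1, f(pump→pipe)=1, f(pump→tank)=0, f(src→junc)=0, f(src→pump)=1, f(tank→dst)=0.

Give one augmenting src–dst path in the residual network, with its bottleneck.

src→junc→tank→dst, bottleneck 2

Residual along src→junc→tank→dst: src→junc: 2, junc→tank: 2, tank→dst: 2.
Bottleneck = min = 2.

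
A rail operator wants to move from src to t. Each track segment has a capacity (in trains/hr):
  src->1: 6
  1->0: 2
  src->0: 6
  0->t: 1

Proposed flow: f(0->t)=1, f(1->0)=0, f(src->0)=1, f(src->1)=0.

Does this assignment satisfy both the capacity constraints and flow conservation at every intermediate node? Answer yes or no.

Yes

Every edge has 0 ≤ f(e) ≤ cap(e).
At each intermediate node, inflow equals outflow.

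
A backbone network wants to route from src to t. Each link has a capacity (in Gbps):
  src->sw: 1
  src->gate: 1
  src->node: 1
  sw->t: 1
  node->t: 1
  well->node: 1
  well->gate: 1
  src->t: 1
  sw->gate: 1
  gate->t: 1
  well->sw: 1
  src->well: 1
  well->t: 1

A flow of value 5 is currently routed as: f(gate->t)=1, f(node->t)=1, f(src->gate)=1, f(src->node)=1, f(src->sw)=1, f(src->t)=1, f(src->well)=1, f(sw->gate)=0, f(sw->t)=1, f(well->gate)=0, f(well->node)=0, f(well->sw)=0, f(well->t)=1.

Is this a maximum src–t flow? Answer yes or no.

Yes

Residual reachable from src: {src}; t is not reachable.
Saturated cut: src->well, src->sw, src->gate, src->node, src->t with total capacity 5 = current flow value. Flow is maximum.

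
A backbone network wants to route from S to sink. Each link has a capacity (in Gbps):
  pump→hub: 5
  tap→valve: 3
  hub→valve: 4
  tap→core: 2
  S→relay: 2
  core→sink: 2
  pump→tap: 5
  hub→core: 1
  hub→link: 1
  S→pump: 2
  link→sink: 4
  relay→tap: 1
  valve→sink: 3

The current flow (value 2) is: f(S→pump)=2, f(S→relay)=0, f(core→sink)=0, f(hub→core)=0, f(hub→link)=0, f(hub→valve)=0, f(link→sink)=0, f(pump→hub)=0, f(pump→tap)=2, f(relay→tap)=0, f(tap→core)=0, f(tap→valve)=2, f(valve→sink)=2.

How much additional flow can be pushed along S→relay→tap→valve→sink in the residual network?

Residual capacities along the path: S→relay: 2, relay→tap: 1, tap→valve: 1, valve→sink: 1.
Minimum is 1.

1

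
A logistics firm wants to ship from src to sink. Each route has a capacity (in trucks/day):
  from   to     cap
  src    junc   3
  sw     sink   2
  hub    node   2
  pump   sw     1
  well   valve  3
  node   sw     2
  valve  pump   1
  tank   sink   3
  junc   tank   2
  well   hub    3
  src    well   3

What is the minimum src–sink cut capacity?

4

Max flow = 4 (via 3 augmenting paths).
In the residual at optimum, the set reachable from src is {hub, junc, node, pump, src, sw, valve, well}.
Cut edges: junc->tank (cap 2), sw->sink (cap 2). Sum = 4.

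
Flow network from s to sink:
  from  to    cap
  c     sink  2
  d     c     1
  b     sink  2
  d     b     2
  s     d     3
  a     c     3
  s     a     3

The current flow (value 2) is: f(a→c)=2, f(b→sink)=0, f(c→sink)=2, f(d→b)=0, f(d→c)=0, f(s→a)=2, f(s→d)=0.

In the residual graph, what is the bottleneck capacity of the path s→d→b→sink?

2

Residual capacities along the path: s→d: 3, d→b: 2, b→sink: 2.
Minimum is 2.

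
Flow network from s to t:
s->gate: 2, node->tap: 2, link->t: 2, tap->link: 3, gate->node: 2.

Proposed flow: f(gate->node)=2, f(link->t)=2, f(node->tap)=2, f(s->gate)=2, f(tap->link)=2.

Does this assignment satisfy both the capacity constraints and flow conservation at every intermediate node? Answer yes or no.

Every edge has 0 ≤ f(e) ≤ cap(e).
At each intermediate node, inflow equals outflow.

Yes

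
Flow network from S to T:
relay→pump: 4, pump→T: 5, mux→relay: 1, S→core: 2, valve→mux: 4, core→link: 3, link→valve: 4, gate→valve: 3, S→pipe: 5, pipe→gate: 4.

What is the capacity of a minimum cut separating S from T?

1

Max flow = 1 (via 1 augmenting path).
In the residual at optimum, the set reachable from S is {S, core, gate, link, mux, pipe, valve}.
Cut edges: mux→relay (cap 1). Sum = 1.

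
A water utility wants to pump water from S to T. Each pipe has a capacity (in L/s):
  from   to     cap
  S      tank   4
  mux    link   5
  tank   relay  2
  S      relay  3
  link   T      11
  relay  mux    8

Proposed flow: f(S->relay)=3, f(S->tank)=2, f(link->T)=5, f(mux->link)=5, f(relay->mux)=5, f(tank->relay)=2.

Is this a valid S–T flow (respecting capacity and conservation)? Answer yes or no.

Every edge has 0 ≤ f(e) ≤ cap(e).
At each intermediate node, inflow equals outflow.

Yes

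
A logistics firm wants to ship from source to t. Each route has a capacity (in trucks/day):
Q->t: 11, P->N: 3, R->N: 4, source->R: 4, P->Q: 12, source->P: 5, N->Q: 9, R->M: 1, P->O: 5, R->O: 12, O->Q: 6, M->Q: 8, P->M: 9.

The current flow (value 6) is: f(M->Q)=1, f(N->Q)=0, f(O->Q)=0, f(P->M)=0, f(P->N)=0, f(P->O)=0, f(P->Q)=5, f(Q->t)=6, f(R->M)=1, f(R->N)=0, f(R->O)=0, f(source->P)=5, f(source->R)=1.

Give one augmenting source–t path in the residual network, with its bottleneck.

source->R->N->Q->t, bottleneck 3

Residual along source->R->N->Q->t: source->R: 3, R->N: 4, N->Q: 9, Q->t: 5.
Bottleneck = min = 3.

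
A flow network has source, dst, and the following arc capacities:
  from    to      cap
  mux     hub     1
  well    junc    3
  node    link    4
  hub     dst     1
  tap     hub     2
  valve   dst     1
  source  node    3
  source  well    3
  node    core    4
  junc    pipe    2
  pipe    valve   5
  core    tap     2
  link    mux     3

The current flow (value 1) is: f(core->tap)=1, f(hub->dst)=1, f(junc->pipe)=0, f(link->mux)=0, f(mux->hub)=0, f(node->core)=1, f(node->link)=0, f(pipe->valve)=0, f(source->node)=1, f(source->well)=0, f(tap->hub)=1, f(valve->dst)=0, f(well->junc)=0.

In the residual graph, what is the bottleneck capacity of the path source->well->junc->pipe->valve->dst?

1

Residual capacities along the path: source->well: 3, well->junc: 3, junc->pipe: 2, pipe->valve: 5, valve->dst: 1.
Minimum is 1.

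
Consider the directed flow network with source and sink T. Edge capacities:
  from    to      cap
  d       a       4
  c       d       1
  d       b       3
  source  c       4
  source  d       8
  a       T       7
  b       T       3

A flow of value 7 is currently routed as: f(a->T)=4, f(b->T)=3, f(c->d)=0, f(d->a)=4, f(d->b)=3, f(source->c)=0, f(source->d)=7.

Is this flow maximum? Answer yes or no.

Yes

Residual reachable from source: {c, d, source}; T is not reachable.
Saturated cut: d->b, d->a with total capacity 7 = current flow value. Flow is maximum.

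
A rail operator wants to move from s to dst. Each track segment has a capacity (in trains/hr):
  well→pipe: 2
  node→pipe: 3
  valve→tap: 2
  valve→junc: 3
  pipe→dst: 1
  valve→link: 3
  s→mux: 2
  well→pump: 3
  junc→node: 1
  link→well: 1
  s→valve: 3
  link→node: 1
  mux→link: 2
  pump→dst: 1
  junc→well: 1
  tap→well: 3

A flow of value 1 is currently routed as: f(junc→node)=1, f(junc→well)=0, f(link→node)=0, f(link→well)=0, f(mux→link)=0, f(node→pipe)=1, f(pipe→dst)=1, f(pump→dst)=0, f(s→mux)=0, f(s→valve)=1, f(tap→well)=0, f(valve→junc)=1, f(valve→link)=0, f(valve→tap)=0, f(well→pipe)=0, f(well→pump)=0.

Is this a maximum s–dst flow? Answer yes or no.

No

Residual path s→valve→junc→well→pump→dst has bottleneck 1 > 0.
Pushing 1 along it raises the flow to 2, so the given flow is not maximum.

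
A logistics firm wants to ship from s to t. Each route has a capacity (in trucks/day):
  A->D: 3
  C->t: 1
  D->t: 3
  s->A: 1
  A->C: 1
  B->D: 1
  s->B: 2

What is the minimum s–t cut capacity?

2

Max flow = 2 (via 2 augmenting paths).
In the residual at optimum, the set reachable from s is {B, s}.
Cut edges: s->A (cap 1), B->D (cap 1). Sum = 2.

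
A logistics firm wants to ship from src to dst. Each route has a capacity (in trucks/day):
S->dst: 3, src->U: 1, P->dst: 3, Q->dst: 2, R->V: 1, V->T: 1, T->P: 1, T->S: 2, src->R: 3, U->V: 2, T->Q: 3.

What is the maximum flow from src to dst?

Augment src->R->V->T->Q->dst: bottleneck 1. Total 1.
No augmenting path remains in the residual graph.

1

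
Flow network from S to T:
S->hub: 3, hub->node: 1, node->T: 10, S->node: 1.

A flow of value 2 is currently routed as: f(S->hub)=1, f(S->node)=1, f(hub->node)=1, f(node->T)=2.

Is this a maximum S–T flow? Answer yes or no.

Residual reachable from S: {S, hub}; T is not reachable.
Saturated cut: S->node, hub->node with total capacity 2 = current flow value. Flow is maximum.

Yes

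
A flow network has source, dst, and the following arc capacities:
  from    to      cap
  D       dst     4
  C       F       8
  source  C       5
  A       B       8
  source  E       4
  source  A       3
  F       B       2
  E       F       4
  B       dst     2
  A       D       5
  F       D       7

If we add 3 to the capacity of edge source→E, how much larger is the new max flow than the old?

0

Original max flow = 6.
Edge source→E does not cross the min cut (source side {A, B, C, D, E, F, source}), so extra capacity there cannot help.
New max flow = 6. Increase = 0.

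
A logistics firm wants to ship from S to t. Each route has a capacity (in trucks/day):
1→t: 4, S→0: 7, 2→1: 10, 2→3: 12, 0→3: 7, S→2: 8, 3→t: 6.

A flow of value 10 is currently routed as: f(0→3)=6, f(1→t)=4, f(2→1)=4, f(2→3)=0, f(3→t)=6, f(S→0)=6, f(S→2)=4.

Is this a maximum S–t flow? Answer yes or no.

Residual reachable from S: {0, 1, 2, 3, S}; t is not reachable.
Saturated cut: 3→t, 1→t with total capacity 10 = current flow value. Flow is maximum.

Yes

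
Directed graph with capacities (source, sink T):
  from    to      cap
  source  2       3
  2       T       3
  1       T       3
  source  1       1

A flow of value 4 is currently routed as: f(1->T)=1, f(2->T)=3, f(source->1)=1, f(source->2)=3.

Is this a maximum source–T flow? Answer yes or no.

Residual reachable from source: {source}; T is not reachable.
Saturated cut: source->2, source->1 with total capacity 4 = current flow value. Flow is maximum.

Yes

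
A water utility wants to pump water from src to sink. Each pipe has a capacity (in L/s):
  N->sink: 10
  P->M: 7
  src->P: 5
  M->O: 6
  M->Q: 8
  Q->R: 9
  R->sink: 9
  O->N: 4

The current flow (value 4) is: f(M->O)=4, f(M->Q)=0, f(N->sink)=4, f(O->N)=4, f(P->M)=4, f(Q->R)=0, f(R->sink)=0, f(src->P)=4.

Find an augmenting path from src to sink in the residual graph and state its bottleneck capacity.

Residual along src->P->M->Q->R->sink: src->P: 1, P->M: 3, M->Q: 8, Q->R: 9, R->sink: 9.
Bottleneck = min = 1.

src->P->M->Q->R->sink, bottleneck 1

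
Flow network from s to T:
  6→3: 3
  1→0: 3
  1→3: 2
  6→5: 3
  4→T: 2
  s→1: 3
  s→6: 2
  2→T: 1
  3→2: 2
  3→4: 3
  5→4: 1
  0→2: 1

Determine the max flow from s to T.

Augment s→6→5→4→T: bottleneck 1. Total 1.
Augment s→6→3→4→T: bottleneck 1. Total 2.
Augment s→1→3→2→T: bottleneck 1. Total 3.
No augmenting path remains in the residual graph.

3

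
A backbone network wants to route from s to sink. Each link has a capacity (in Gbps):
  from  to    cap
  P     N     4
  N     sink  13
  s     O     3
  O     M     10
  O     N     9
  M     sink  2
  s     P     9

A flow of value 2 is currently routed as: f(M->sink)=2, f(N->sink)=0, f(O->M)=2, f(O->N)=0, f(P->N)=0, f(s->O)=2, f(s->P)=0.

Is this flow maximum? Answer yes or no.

No

Residual path s->O->N->sink has bottleneck 1 > 0.
Pushing 1 along it raises the flow to 3, so the given flow is not maximum.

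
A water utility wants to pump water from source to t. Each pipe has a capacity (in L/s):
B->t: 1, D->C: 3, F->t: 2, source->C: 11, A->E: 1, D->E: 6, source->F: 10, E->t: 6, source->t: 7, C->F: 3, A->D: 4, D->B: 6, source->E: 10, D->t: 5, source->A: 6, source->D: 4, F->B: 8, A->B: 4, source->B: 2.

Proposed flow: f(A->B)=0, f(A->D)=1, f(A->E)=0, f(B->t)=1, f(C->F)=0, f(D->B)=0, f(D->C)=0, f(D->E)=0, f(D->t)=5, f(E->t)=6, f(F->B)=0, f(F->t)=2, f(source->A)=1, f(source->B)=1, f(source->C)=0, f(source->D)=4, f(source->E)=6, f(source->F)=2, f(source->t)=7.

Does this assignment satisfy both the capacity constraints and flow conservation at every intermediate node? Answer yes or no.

Yes

Every edge has 0 ≤ f(e) ≤ cap(e).
At each intermediate node, inflow equals outflow.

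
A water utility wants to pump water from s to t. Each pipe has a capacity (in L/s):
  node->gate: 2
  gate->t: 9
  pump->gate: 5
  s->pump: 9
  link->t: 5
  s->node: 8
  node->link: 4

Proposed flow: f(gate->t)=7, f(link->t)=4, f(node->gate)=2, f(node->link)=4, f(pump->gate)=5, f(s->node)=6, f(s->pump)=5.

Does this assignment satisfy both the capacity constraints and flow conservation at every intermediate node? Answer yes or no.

Yes

Every edge has 0 ≤ f(e) ≤ cap(e).
At each intermediate node, inflow equals outflow.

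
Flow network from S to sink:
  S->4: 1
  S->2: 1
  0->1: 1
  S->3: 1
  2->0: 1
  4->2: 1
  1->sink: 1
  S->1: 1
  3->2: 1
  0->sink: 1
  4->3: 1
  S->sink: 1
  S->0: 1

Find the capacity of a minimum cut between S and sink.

Max flow = 3 (via 3 augmenting paths).
In the residual at optimum, the set reachable from S is {0, 1, 2, 3, 4, S}.
Cut edges: S->sink (cap 1), 0->sink (cap 1), 1->sink (cap 1). Sum = 3.

3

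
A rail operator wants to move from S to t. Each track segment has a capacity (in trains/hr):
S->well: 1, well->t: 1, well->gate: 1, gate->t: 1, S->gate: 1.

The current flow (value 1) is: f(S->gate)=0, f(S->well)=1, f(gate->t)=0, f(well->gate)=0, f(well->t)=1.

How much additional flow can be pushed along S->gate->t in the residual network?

1

Residual capacities along the path: S->gate: 1, gate->t: 1.
Minimum is 1.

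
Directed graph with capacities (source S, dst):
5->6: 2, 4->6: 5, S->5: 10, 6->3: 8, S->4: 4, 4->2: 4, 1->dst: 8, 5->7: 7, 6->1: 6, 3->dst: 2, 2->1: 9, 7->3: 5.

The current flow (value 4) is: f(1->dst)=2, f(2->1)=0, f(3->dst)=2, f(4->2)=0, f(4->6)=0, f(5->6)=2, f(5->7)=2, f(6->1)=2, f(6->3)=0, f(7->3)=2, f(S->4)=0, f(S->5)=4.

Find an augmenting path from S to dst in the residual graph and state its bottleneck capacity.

Residual along S->4->6->1->dst: S->4: 4, 4->6: 5, 6->1: 4, 1->dst: 6.
Bottleneck = min = 4.

S->4->6->1->dst, bottleneck 4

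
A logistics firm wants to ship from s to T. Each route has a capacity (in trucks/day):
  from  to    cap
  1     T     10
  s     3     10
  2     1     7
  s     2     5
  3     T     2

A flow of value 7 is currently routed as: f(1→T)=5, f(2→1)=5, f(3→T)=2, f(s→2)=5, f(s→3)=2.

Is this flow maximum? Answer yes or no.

Residual reachable from s: {3, s}; T is not reachable.
Saturated cut: s→2, 3→T with total capacity 7 = current flow value. Flow is maximum.

Yes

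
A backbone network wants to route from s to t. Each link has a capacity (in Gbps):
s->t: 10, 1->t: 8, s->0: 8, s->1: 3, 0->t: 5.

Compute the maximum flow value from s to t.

18

Augment s->t: bottleneck 10. Total 10.
Augment s->1->t: bottleneck 3. Total 13.
Augment s->0->t: bottleneck 5. Total 18.
No augmenting path remains in the residual graph.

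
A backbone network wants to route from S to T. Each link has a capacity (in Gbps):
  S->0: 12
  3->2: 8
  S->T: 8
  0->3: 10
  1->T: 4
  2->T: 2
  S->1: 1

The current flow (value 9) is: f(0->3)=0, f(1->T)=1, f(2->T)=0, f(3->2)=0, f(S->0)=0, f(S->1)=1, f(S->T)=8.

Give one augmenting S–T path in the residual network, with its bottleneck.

Residual along S->0->3->2->T: S->0: 12, 0->3: 10, 3->2: 8, 2->T: 2.
Bottleneck = min = 2.

S->0->3->2->T, bottleneck 2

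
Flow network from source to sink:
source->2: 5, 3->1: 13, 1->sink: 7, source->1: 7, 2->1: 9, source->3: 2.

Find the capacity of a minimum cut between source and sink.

Max flow = 7 (via 1 augmenting path).
In the residual at optimum, the set reachable from source is {1, 2, 3, source}.
Cut edges: 1->sink (cap 7). Sum = 7.

7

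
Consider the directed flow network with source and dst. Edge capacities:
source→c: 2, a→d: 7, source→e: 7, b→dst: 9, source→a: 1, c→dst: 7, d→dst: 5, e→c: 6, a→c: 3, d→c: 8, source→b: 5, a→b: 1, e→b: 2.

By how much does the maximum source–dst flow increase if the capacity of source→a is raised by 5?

Original max flow = 15.
After raising cap(source→a), augmenting paths through that edge carry 5 more units.
New max flow = 20. Increase = 5.

5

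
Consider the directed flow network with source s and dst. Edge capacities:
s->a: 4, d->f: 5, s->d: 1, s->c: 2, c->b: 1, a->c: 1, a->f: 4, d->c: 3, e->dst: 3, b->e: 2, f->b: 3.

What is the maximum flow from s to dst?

Augment s->c->b->e->dst: bottleneck 1. Total 1.
Augment s->a->f->b->e->dst: bottleneck 1. Total 2.
No augmenting path remains in the residual graph.

2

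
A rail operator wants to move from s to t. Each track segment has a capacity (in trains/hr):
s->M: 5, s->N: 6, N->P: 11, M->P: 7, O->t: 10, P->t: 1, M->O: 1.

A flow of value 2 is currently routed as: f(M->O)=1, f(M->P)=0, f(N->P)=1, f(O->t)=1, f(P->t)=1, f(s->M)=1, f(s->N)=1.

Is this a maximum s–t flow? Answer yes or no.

Residual reachable from s: {M, N, P, s}; t is not reachable.
Saturated cut: M->O, P->t with total capacity 2 = current flow value. Flow is maximum.

Yes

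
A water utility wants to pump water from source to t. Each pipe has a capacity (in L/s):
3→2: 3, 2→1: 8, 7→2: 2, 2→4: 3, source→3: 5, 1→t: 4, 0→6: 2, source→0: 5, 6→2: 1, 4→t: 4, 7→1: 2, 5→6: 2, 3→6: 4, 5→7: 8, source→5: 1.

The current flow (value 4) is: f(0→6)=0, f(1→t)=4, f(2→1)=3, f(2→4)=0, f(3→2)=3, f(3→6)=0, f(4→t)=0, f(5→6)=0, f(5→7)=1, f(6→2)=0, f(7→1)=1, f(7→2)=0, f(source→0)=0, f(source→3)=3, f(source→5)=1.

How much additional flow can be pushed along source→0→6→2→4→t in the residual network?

Residual capacities along the path: source→0: 5, 0→6: 2, 6→2: 1, 2→4: 3, 4→t: 4.
Minimum is 1.

1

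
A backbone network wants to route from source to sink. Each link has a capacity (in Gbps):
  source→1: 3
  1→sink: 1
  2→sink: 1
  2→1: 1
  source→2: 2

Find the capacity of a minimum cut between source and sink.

Max flow = 2 (via 2 augmenting paths).
In the residual at optimum, the set reachable from source is {1, 2, source}.
Cut edges: 2→sink (cap 1), 1→sink (cap 1). Sum = 2.

2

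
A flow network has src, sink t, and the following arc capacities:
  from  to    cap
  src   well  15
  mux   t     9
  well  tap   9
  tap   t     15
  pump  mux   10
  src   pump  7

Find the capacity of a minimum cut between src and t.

16

Max flow = 16 (via 2 augmenting paths).
In the residual at optimum, the set reachable from src is {src, well}.
Cut edges: well->tap (cap 9), src->pump (cap 7). Sum = 16.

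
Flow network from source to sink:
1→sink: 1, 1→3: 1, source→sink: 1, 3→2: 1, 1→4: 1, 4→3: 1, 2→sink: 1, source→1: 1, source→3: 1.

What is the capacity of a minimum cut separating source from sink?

Max flow = 3 (via 3 augmenting paths).
In the residual at optimum, the set reachable from source is {source}.
Cut edges: source→1 (cap 1), source→3 (cap 1), source→sink (cap 1). Sum = 3.

3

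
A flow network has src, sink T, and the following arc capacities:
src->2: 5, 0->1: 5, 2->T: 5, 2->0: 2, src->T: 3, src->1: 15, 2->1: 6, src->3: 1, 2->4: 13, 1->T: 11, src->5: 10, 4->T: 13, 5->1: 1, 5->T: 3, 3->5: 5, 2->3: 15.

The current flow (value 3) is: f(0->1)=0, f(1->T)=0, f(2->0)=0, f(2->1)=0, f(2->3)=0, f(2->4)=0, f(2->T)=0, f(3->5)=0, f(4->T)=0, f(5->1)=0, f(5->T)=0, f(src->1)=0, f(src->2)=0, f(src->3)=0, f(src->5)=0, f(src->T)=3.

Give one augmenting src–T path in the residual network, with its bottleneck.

Residual along src->2->T: src->2: 5, 2->T: 5.
Bottleneck = min = 5.

src->2->T, bottleneck 5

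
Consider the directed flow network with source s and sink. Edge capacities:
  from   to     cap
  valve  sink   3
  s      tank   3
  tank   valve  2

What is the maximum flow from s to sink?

2

Augment s→tank→valve→sink: bottleneck 2. Total 2.
No augmenting path remains in the residual graph.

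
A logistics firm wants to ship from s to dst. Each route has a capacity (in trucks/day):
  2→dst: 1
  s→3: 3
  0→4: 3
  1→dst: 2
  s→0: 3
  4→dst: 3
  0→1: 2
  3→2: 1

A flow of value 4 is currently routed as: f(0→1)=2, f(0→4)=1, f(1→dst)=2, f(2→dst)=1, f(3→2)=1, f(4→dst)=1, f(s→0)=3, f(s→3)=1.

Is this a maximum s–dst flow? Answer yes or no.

Yes

Residual reachable from s: {3, s}; dst is not reachable.
Saturated cut: s→0, 3→2 with total capacity 4 = current flow value. Flow is maximum.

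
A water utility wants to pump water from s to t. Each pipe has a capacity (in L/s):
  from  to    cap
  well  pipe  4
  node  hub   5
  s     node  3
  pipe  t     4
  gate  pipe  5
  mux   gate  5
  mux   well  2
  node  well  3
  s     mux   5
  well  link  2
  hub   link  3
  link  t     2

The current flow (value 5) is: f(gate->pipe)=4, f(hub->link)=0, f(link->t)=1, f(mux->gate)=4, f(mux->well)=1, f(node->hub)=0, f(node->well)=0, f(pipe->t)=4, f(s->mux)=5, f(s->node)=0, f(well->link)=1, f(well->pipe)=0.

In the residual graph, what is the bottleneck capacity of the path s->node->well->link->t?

1

Residual capacities along the path: s->node: 3, node->well: 3, well->link: 1, link->t: 1.
Minimum is 1.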